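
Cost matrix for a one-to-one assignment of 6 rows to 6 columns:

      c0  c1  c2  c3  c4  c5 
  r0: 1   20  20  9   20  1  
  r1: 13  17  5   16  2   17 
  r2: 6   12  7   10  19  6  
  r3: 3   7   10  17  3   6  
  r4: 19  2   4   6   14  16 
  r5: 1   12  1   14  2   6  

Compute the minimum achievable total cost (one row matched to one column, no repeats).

optimal assignment: row0→col5 (cost 1), row1→col4 (cost 2), row2→col3 (cost 10), row3→col0 (cost 3), row4→col1 (cost 2), row5→col2 (cost 1)
total = 1 + 2 + 10 + 3 + 2 + 1 = 19

Minimum assignment cost: 19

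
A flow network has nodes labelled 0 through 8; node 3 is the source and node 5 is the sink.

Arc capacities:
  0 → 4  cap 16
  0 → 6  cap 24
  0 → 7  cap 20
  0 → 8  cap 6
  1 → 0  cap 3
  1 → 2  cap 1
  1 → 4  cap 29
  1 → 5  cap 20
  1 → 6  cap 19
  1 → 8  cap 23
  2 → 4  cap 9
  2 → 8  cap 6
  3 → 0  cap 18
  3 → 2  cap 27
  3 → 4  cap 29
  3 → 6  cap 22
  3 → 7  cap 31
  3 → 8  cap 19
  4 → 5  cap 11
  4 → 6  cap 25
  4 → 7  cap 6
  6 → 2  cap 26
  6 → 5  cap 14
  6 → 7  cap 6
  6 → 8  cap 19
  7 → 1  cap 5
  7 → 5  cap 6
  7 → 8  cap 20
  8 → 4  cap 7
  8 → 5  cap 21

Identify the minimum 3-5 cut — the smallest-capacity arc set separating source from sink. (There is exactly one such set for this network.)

Min-cut arcs: {(4,5), (6,5), (7,1), (7,5), (8,5)} (total capacity 57)

augment #1: 3→4→5 push 11
augment #2: 3→6→5 push 14
augment #3: 3→7→5 push 6
augment #4: 3→8→5 push 19
augment #5: 3→0→8→5 push 2
augment #6: 3→7→1→5 push 5
max flow = 57; residual-reachable set from 3 gives S-side
cut edges (S→T): {(4,5), (6,5), (7,1), (7,5), (8,5)} total cap 57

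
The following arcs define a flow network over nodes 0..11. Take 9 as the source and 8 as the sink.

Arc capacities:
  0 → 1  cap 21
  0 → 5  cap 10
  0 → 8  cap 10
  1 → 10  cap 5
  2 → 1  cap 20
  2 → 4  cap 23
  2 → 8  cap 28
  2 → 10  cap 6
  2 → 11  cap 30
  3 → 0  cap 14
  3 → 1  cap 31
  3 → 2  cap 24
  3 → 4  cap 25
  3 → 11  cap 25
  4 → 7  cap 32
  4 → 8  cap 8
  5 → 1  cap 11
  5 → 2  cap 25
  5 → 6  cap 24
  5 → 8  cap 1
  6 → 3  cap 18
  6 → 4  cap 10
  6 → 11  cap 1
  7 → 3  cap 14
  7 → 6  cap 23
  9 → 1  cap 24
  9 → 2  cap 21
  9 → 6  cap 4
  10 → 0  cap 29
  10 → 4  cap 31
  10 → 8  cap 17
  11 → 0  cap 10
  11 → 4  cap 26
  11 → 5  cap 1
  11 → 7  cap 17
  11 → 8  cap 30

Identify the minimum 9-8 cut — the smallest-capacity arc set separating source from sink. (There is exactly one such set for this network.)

Min-cut arcs: {(1,10), (9,2), (9,6)} (total capacity 30)

augment #1: 9→2→8 push 21
augment #2: 9→1→10→8 push 5
augment #3: 9→6→4→8 push 4
max flow = 30; residual-reachable set from 9 gives S-side
cut edges (S→T): {(1,10), (9,2), (9,6)} total cap 30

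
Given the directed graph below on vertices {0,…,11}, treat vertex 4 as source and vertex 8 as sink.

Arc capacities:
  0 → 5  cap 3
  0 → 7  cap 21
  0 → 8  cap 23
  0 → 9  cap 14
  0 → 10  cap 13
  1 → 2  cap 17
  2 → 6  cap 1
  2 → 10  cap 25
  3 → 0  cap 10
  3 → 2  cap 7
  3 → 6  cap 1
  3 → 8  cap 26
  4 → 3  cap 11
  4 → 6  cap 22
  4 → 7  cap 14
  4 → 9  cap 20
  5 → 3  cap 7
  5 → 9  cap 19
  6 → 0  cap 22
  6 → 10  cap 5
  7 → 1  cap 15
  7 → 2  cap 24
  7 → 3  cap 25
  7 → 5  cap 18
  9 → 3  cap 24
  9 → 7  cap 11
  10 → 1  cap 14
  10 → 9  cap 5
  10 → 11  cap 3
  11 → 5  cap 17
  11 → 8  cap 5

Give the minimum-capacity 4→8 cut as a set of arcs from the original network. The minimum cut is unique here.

Min-cut arcs: {(0,8), (3,8), (10,11)} (total capacity 52)

augment #1: 4→3→8 push 11
augment #2: 4→6→0→8 push 22
augment #3: 4→7→3→8 push 14
augment #4: 4→9→3→8 push 1
augment #5: 4→9→3→0→8 push 1
augment #6: 4→9→3→0→10→11→8 push 3
max flow = 52; residual-reachable set from 4 gives S-side
cut edges (S→T): {(0,8), (3,8), (10,11)} total cap 52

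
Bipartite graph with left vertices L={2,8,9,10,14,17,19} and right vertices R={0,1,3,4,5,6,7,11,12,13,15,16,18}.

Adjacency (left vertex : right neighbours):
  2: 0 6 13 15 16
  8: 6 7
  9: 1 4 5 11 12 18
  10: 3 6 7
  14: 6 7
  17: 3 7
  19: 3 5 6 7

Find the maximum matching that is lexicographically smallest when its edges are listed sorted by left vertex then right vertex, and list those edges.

Lex-smallest maximum matching: {(2,0), (8,6), (9,1), (10,3), (14,7), (19,5)}

|M| = 6 (so the lex-smallest maximum matching has 6 edges)
process left vertices in ascending order; for each, take the smallest-labelled available neighbour that still permits 6 edges overall, or leave it unmatched if none does
lex-smallest matching: {2-0, 8-6, 9-1, 10-3, 14-7, 19-5}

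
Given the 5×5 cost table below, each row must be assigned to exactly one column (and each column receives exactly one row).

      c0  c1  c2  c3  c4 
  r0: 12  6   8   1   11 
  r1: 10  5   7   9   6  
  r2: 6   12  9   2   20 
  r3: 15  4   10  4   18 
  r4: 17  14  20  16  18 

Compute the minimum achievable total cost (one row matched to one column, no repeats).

Minimum assignment cost: 36

optimal assignment: row0→col3 (cost 1), row1→col2 (cost 7), row2→col0 (cost 6), row3→col1 (cost 4), row4→col4 (cost 18)
total = 1 + 7 + 6 + 4 + 18 = 36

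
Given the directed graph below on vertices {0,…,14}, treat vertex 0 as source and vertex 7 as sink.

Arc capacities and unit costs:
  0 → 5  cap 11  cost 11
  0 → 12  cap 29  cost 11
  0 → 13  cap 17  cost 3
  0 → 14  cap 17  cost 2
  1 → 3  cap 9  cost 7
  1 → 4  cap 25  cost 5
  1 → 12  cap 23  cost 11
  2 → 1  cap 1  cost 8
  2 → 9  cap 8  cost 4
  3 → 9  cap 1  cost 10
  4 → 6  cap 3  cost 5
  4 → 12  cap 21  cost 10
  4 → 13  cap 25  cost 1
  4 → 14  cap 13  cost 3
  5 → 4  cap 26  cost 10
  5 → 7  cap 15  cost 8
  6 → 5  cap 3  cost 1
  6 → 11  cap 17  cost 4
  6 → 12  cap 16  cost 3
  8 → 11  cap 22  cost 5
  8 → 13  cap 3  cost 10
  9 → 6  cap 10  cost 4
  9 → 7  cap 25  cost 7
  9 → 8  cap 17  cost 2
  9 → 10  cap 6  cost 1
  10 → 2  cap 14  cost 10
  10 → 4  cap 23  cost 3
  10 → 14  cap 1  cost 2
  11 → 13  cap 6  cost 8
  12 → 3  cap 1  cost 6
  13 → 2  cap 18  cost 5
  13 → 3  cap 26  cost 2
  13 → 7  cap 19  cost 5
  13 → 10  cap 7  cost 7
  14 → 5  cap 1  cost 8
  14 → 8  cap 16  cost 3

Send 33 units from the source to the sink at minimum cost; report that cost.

shortest-cost path #1: 0→13→7 push 17 @ unit cost 8 (adds 136)
shortest-cost path #2: 0→14→5→7 push 1 @ unit cost 18 (adds 18)
shortest-cost path #3: 0→5→7 push 11 @ unit cost 19 (adds 209)
shortest-cost path #4: 0→14→8→13→7 push 2 @ unit cost 20 (adds 40)
shortest-cost path #5: 0→14→8→13→2→9→7 push 1 @ unit cost 31 (adds 31)
shortest-cost path #6: 0→12→3→9→7 push 1 @ unit cost 34 (adds 34)
total cost = 468

Minimum cost for 33 units: 468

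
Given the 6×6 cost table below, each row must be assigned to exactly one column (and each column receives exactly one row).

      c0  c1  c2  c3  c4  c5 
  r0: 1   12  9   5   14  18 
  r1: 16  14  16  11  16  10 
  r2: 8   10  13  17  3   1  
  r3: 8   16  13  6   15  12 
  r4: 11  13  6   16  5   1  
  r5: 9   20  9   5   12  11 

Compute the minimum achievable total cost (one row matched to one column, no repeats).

optimal assignment: row0→col0 (cost 1), row1→col1 (cost 14), row2→col4 (cost 3), row3→col3 (cost 6), row4→col5 (cost 1), row5→col2 (cost 9)
total = 1 + 14 + 3 + 6 + 1 + 9 = 34

Minimum assignment cost: 34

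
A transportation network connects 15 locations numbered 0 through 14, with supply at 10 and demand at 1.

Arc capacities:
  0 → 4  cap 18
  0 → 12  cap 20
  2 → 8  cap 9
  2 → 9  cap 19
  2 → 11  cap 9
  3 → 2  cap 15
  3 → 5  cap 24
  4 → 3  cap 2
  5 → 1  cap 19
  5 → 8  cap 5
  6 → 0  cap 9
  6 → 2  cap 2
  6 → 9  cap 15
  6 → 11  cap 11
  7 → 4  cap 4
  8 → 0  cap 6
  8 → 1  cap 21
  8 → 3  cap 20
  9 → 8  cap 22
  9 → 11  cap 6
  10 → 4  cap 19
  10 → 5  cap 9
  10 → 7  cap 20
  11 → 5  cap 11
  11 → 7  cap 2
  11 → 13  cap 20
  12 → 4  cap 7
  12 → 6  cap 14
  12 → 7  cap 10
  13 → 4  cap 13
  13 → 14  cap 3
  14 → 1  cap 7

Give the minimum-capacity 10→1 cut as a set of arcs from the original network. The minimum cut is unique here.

Min-cut arcs: {(4,3), (10,5)} (total capacity 11)

augment #1: 10→5→1 push 9
augment #2: 10→4→3→5→1 push 2
max flow = 11; residual-reachable set from 10 gives S-side
cut edges (S→T): {(4,3), (10,5)} total cap 11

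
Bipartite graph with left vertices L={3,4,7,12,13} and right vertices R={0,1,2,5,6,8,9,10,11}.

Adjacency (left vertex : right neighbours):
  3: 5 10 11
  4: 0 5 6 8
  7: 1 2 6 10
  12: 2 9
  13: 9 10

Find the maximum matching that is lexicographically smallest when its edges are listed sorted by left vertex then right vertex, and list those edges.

Lex-smallest maximum matching: {(3,5), (4,0), (7,1), (12,2), (13,9)}

|M| = 5 (so the lex-smallest maximum matching has 5 edges)
process left vertices in ascending order; for each, take the smallest-labelled available neighbour that still permits 5 edges overall, or leave it unmatched if none does
lex-smallest matching: {3-5, 4-0, 7-1, 12-2, 13-9}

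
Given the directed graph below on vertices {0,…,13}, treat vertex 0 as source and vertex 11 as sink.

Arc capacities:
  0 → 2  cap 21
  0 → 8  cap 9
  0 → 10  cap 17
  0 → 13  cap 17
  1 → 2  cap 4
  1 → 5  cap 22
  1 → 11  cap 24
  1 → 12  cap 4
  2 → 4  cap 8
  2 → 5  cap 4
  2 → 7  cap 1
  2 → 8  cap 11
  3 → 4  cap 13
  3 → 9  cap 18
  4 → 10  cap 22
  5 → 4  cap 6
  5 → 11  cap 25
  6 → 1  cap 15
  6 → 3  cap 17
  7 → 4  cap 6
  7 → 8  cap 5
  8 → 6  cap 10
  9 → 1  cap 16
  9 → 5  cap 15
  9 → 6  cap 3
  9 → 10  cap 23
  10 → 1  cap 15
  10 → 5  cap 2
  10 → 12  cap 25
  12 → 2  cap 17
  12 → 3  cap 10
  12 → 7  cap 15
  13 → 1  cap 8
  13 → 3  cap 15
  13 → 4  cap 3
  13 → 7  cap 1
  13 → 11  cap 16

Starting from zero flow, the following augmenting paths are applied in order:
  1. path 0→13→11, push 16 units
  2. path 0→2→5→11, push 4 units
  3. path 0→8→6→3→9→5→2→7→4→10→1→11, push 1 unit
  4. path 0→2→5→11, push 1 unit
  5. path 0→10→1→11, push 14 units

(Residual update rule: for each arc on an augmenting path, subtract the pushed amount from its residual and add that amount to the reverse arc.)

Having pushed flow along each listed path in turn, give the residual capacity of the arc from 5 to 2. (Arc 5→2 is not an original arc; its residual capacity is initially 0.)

after path 1 (0→13→11, push 16): res(5,2)=0
after path 2 (0→2→5→11, push 4): res(5,2)=4
after path 3 (0→8→6→3→9→5→2→7→4→10→1→11, push 1): res(5,2)=3
after path 4 (0→2→5→11, push 1): res(5,2)=4
after path 5 (0→10→1→11, push 14): res(5,2)=4

Residual capacity of (5,2): 4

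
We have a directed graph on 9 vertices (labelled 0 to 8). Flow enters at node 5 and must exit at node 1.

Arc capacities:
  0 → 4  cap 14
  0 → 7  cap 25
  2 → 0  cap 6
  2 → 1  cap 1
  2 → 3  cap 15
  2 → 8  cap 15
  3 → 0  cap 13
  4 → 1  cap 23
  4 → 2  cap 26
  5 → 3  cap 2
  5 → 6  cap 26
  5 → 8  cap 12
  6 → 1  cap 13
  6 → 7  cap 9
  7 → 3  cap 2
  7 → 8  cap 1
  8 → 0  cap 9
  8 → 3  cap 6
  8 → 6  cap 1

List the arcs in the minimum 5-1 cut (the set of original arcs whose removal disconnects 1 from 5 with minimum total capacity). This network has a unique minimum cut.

augment #1: 5→6→1 push 13
augment #2: 5→3→0→4→1 push 2
augment #3: 5→8→0→4→1 push 9
augment #4: 5→8→3→0→4→1 push 3
max flow = 27; residual-reachable set from 5 gives S-side
cut edges (S→T): {(0,4), (6,1)} total cap 27

Min-cut arcs: {(0,4), (6,1)} (total capacity 27)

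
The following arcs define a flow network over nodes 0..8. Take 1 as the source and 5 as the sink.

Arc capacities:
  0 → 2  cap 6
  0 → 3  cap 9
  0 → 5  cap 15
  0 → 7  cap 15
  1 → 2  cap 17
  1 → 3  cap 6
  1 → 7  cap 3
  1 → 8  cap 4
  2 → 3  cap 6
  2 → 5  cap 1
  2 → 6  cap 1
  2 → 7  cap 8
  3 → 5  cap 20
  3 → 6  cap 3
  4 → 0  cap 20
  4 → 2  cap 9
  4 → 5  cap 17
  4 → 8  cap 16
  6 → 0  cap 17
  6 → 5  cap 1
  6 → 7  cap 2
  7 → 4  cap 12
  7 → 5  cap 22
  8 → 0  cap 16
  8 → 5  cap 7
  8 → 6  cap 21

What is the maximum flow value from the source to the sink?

augment #1: 1→2→5 bottleneck 1, total now 1
augment #2: 1→3→5 bottleneck 6, total now 7
augment #3: 1→7→5 bottleneck 3, total now 10
augment #4: 1→8→5 bottleneck 4, total now 14
augment #5: 1→2→3→5 bottleneck 6, total now 20
augment #6: 1→2→6→5 bottleneck 1, total now 21
augment #7: 1→2→7→5 bottleneck 8, total now 29

Maximum flow value: 29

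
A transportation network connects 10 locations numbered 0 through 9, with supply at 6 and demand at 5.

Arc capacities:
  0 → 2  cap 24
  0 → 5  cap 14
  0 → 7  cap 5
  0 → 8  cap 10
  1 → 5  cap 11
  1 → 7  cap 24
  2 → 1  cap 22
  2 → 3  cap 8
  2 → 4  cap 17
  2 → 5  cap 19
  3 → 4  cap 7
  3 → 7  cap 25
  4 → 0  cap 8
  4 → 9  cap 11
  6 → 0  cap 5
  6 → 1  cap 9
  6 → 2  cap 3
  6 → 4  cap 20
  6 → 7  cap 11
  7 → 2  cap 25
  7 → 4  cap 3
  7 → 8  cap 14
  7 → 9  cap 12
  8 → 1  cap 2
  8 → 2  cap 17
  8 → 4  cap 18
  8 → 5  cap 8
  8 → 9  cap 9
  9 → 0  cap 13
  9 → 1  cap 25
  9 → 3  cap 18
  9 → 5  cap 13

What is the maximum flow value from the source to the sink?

Maximum flow value: 47

augment #1: 6→0→5 bottleneck 5, total now 5
augment #2: 6→1→5 bottleneck 9, total now 14
augment #3: 6→2→5 bottleneck 3, total now 17
augment #4: 6→4→0→5 bottleneck 8, total now 25
augment #5: 6→4→9→5 bottleneck 11, total now 36
augment #6: 6→7→2→5 bottleneck 11, total now 47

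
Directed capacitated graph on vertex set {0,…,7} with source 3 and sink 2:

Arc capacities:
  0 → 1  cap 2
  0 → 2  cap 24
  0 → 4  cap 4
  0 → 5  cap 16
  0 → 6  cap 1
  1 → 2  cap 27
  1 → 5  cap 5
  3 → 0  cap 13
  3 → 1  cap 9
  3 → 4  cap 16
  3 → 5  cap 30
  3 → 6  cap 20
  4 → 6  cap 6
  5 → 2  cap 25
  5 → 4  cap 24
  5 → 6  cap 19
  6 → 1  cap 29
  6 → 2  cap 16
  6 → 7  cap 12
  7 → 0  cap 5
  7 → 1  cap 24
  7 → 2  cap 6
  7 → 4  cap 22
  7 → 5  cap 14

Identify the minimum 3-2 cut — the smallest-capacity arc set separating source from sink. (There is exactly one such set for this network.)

augment #1: 3→0→2 push 13
augment #2: 3→1→2 push 9
augment #3: 3→5→2 push 25
augment #4: 3→6→2 push 16
augment #5: 3→6→1→2 push 4
augment #6: 3→4→6→1→2 push 6
augment #7: 3→5→6→1→2 push 5
max flow = 78; residual-reachable set from 3 gives S-side
cut edges (S→T): {(3,0), (3,1), (3,5), (3,6), (4,6)} total cap 78

Min-cut arcs: {(3,0), (3,1), (3,5), (3,6), (4,6)} (total capacity 78)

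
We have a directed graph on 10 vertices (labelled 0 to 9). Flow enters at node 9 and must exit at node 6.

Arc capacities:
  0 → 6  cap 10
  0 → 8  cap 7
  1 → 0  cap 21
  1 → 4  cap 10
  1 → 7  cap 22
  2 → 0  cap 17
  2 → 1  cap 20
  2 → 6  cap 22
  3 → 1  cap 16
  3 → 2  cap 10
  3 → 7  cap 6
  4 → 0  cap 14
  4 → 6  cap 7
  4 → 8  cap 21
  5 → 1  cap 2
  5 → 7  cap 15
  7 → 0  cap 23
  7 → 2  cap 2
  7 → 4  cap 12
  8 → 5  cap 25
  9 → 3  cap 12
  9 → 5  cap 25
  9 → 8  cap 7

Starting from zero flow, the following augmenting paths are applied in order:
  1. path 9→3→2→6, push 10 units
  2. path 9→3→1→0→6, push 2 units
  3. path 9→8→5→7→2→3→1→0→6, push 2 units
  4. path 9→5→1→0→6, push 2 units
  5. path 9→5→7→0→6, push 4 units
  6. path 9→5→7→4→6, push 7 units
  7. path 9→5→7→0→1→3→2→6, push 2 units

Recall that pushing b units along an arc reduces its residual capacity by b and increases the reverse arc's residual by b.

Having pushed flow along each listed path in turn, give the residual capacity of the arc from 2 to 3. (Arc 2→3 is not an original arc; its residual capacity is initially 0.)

Residual capacity of (2,3): 10

after path 1 (9→3→2→6, push 10): res(2,3)=10
after path 2 (9→3→1→0→6, push 2): res(2,3)=10
after path 3 (9→8→5→7→2→3→1→0→6, push 2): res(2,3)=8
after path 4 (9→5→1→0→6, push 2): res(2,3)=8
after path 5 (9→5→7→0→6, push 4): res(2,3)=8
after path 6 (9→5→7→4→6, push 7): res(2,3)=8
after path 7 (9→5→7→0→1→3→2→6, push 2): res(2,3)=10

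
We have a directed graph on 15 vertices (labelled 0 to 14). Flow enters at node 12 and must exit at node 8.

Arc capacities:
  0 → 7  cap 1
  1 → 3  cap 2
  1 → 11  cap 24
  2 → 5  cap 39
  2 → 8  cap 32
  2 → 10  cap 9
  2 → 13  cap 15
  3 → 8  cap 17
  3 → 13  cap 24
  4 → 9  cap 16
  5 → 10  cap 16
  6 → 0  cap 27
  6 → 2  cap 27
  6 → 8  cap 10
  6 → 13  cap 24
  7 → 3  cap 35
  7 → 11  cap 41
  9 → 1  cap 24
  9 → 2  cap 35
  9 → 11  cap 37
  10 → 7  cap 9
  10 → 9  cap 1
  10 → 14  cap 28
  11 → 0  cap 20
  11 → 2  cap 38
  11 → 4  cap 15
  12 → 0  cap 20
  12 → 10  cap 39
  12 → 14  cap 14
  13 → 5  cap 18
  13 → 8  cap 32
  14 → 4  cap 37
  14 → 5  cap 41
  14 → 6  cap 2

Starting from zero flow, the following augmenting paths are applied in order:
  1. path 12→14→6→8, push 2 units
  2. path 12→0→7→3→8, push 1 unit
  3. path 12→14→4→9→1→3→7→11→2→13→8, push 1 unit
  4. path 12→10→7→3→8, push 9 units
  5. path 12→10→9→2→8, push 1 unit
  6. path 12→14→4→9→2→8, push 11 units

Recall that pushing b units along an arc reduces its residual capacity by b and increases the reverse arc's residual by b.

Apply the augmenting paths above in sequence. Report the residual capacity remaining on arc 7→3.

Residual capacity of (7,3): 26

after path 1 (12→14→6→8, push 2): res(7,3)=35
after path 2 (12→0→7→3→8, push 1): res(7,3)=34
after path 3 (12→14→4→9→1→3→7→11→2→13→8, push 1): res(7,3)=35
after path 4 (12→10→7→3→8, push 9): res(7,3)=26
after path 5 (12→10→9→2→8, push 1): res(7,3)=26
after path 6 (12→14→4→9→2→8, push 11): res(7,3)=26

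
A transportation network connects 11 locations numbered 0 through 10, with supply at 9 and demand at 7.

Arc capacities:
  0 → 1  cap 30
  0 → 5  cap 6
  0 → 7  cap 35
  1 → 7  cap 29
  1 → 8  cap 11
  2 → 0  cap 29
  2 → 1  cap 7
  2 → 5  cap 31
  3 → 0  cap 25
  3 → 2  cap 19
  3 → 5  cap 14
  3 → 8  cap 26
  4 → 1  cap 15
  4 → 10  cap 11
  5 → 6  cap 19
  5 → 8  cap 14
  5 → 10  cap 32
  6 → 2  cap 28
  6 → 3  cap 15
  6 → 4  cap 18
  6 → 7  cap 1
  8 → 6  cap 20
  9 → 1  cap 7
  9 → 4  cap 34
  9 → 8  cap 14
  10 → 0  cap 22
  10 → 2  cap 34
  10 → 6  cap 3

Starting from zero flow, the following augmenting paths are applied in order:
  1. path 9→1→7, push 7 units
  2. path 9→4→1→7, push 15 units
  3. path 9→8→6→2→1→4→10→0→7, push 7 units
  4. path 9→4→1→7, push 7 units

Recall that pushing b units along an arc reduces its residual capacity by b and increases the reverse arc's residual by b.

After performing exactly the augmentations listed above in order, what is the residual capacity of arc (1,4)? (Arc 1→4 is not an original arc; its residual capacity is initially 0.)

Residual capacity of (1,4): 15

after path 1 (9→1→7, push 7): res(1,4)=0
after path 2 (9→4→1→7, push 15): res(1,4)=15
after path 3 (9→8→6→2→1→4→10→0→7, push 7): res(1,4)=8
after path 4 (9→4→1→7, push 7): res(1,4)=15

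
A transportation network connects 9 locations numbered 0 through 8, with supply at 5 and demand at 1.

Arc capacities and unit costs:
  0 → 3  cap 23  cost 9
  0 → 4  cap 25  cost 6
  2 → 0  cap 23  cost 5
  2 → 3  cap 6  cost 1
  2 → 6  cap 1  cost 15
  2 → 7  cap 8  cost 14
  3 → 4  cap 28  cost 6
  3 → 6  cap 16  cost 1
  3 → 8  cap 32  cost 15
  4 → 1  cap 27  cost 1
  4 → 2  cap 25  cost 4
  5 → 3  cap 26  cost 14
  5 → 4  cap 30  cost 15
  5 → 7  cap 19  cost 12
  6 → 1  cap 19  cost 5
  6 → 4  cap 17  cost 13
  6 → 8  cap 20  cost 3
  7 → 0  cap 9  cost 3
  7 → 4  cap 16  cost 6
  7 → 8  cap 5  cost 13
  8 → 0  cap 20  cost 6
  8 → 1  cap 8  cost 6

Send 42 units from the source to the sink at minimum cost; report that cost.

shortest-cost path #1: 5→4→1 push 27 @ unit cost 16 (adds 432)
shortest-cost path #2: 5→3→6→1 push 15 @ unit cost 20 (adds 300)
total cost = 732

Minimum cost for 42 units: 732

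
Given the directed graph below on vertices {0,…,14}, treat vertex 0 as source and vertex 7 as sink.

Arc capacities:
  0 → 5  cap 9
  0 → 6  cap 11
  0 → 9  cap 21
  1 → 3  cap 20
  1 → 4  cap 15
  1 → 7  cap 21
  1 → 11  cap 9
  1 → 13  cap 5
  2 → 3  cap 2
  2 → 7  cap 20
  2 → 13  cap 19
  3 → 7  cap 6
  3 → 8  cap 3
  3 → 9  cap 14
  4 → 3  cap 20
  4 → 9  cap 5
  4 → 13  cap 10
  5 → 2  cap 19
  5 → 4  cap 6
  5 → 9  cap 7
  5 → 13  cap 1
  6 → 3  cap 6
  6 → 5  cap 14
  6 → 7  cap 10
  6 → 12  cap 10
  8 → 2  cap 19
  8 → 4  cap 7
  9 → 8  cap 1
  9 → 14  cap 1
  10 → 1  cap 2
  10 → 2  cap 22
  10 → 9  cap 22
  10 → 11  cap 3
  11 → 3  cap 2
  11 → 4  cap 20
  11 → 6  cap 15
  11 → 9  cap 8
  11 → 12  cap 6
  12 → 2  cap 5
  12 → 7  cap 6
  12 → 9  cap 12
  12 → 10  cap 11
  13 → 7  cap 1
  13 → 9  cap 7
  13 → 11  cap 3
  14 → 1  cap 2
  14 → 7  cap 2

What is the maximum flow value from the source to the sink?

augment #1: 0→6→7 bottleneck 10, total now 10
augment #2: 0→5→2→7 bottleneck 9, total now 19
augment #3: 0→6→3→7 bottleneck 1, total now 20
augment #4: 0→9→14→7 bottleneck 1, total now 21
augment #5: 0→9→8→2→7 bottleneck 1, total now 22

Maximum flow value: 22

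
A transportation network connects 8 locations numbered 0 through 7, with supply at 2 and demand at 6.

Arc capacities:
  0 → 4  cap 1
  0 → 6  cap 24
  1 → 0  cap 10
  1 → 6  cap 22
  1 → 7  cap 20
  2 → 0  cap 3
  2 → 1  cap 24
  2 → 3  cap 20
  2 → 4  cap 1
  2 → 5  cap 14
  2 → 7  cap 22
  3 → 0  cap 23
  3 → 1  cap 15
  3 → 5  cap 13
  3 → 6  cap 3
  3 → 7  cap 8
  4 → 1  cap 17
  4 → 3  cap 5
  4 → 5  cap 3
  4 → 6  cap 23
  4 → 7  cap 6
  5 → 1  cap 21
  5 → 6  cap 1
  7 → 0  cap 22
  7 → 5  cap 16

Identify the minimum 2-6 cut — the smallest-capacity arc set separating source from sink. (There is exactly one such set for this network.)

augment #1: 2→0→6 push 3
augment #2: 2→1→6 push 22
augment #3: 2→3→6 push 3
augment #4: 2→4→6 push 1
augment #5: 2→5→6 push 1
augment #6: 2→1→0→6 push 2
augment #7: 2→3→0→6 push 17
augment #8: 2→7→0→6 push 2
augment #9: 2→7→0→4→6 push 1
max flow = 52; residual-reachable set from 2 gives S-side
cut edges (S→T): {(0,4), (0,6), (1,6), (2,4), (3,6), (5,6)} total cap 52

Min-cut arcs: {(0,4), (0,6), (1,6), (2,4), (3,6), (5,6)} (total capacity 52)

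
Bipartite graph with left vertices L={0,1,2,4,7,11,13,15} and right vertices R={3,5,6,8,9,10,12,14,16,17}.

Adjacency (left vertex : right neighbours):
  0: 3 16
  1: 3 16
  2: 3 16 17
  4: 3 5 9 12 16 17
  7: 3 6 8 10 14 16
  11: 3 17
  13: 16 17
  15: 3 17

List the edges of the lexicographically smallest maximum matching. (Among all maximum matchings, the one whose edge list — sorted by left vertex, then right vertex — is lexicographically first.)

|M| = 5 (so the lex-smallest maximum matching has 5 edges)
process left vertices in ascending order; for each, take the smallest-labelled available neighbour that still permits 5 edges overall, or leave it unmatched if none does
lex-smallest matching: {0-3, 1-16, 2-17, 4-5, 7-6}

Lex-smallest maximum matching: {(0,3), (1,16), (2,17), (4,5), (7,6)}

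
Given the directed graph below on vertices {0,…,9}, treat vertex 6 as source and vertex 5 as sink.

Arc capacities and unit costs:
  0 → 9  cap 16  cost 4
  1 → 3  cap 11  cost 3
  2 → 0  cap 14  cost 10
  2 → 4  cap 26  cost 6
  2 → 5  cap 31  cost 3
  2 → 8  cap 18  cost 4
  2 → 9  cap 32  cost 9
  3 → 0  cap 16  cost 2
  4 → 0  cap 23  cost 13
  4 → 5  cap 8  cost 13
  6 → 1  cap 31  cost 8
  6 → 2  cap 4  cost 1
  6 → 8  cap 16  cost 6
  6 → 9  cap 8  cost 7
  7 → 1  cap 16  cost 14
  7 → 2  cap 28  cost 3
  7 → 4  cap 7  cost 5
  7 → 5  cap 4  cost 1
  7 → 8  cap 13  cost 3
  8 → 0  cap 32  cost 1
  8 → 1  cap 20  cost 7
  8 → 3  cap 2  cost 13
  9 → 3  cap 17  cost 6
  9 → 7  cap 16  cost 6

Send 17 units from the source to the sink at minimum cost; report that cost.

Minimum cost for 17 units: 263

shortest-cost path #1: 6→2→5 push 4 @ unit cost 4 (adds 16)
shortest-cost path #2: 6→9→7→5 push 4 @ unit cost 14 (adds 56)
shortest-cost path #3: 6→9→7→2→5 push 4 @ unit cost 19 (adds 76)
shortest-cost path #4: 6→8→0→9→7→2→5 push 5 @ unit cost 23 (adds 115)
total cost = 263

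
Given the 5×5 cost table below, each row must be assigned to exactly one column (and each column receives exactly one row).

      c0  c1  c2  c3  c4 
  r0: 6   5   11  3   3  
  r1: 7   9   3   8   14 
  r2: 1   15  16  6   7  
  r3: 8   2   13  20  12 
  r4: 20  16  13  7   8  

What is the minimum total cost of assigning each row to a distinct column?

Minimum assignment cost: 16

optimal assignment: row0→col4 (cost 3), row1→col2 (cost 3), row2→col0 (cost 1), row3→col1 (cost 2), row4→col3 (cost 7)
total = 3 + 3 + 1 + 2 + 7 = 16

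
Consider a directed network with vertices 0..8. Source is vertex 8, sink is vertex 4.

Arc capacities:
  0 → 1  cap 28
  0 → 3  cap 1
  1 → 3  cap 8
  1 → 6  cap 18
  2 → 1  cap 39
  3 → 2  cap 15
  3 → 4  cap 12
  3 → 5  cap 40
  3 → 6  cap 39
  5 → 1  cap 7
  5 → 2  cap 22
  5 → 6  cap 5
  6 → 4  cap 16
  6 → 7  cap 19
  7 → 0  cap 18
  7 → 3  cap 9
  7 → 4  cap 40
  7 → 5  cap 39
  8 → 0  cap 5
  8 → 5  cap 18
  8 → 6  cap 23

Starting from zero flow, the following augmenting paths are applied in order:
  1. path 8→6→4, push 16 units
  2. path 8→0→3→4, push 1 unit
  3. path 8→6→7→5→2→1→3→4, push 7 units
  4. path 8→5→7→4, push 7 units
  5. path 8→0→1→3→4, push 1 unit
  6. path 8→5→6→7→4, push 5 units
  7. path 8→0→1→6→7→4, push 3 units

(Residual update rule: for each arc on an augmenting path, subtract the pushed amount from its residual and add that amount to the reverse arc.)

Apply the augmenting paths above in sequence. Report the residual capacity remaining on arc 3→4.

Residual capacity of (3,4): 3

after path 1 (8→6→4, push 16): res(3,4)=12
after path 2 (8→0→3→4, push 1): res(3,4)=11
after path 3 (8→6→7→5→2→1→3→4, push 7): res(3,4)=4
after path 4 (8→5→7→4, push 7): res(3,4)=4
after path 5 (8→0→1→3→4, push 1): res(3,4)=3
after path 6 (8→5→6→7→4, push 5): res(3,4)=3
after path 7 (8→0→1→6→7→4, push 3): res(3,4)=3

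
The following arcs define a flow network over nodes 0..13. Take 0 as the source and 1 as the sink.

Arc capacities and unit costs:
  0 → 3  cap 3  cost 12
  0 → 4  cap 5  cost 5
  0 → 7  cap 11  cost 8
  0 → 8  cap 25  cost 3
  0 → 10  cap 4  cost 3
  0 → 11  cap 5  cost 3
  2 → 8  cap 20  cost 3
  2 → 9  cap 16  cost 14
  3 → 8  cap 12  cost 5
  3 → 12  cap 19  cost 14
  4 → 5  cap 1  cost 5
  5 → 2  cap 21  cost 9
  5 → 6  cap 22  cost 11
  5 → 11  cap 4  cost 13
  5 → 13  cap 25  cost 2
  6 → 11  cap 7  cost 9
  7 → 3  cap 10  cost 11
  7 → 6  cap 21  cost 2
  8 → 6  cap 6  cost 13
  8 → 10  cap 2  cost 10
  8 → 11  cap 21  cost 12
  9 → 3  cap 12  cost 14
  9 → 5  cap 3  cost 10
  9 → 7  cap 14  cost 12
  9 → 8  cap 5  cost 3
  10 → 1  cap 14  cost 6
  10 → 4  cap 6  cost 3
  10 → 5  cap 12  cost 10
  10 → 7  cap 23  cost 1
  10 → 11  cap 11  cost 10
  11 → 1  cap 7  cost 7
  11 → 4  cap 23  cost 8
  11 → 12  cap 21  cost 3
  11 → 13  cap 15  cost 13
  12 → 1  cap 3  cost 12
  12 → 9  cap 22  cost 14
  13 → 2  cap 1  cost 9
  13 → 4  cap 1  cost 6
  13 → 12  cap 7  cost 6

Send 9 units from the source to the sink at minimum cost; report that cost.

shortest-cost path #1: 0→10→1 push 4 @ unit cost 9 (adds 36)
shortest-cost path #2: 0→11→1 push 5 @ unit cost 10 (adds 50)
total cost = 86

Minimum cost for 9 units: 86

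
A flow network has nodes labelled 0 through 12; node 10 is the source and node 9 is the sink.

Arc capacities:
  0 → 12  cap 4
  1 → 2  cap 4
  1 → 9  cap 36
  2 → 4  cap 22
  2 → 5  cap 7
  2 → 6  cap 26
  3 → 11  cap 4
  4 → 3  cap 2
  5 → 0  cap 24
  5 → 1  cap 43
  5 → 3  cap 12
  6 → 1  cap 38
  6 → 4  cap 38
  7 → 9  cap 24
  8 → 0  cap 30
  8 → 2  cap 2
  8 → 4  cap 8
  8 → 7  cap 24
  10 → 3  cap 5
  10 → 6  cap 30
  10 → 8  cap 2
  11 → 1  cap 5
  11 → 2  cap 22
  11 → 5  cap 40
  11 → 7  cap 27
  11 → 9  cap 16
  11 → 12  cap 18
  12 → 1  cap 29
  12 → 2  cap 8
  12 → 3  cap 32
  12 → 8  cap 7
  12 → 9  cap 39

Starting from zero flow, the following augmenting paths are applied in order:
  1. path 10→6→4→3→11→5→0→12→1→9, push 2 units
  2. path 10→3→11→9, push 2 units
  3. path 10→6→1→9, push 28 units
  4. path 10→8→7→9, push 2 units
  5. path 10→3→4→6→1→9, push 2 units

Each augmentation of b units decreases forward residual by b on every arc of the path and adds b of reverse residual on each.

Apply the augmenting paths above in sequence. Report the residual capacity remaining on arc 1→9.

after path 1 (10→6→4→3→11→5→0→12→1→9, push 2): res(1,9)=34
after path 2 (10→3→11→9, push 2): res(1,9)=34
after path 3 (10→6→1→9, push 28): res(1,9)=6
after path 4 (10→8→7→9, push 2): res(1,9)=6
after path 5 (10→3→4→6→1→9, push 2): res(1,9)=4

Residual capacity of (1,9): 4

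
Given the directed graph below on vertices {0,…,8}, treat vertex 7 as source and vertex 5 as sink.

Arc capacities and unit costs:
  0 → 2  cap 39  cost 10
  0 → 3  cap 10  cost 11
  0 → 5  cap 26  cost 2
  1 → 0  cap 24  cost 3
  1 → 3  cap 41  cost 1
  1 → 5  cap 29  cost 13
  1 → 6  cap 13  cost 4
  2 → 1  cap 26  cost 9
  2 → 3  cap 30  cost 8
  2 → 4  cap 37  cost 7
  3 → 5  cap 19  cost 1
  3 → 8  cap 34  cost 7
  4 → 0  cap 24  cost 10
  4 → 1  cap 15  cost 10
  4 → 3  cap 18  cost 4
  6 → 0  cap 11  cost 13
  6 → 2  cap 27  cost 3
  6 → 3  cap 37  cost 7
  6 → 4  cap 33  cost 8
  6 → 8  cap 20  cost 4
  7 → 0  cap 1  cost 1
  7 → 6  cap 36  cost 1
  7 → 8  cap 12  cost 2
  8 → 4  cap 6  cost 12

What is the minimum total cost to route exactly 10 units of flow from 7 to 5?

Minimum cost for 10 units: 84

shortest-cost path #1: 7→0→5 push 1 @ unit cost 3 (adds 3)
shortest-cost path #2: 7→6→3→5 push 9 @ unit cost 9 (adds 81)
total cost = 84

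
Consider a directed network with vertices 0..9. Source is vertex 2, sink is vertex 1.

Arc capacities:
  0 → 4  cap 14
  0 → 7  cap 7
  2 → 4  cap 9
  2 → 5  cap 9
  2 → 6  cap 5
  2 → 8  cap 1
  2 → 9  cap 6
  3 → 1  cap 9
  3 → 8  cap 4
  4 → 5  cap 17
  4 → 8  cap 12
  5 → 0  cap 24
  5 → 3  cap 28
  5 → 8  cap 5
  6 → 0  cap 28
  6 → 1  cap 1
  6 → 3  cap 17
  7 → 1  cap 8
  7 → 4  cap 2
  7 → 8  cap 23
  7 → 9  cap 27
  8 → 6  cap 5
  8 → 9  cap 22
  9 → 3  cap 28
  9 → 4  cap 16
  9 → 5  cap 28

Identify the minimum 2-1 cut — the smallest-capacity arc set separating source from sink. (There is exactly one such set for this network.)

augment #1: 2→6→1 push 1
augment #2: 2→5→3→1 push 9
augment #3: 2→6→0→7→1 push 4
augment #4: 2→4→5→0→7→1 push 3
max flow = 17; residual-reachable set from 2 gives S-side
cut edges (S→T): {(0,7), (3,1), (6,1)} total cap 17

Min-cut arcs: {(0,7), (3,1), (6,1)} (total capacity 17)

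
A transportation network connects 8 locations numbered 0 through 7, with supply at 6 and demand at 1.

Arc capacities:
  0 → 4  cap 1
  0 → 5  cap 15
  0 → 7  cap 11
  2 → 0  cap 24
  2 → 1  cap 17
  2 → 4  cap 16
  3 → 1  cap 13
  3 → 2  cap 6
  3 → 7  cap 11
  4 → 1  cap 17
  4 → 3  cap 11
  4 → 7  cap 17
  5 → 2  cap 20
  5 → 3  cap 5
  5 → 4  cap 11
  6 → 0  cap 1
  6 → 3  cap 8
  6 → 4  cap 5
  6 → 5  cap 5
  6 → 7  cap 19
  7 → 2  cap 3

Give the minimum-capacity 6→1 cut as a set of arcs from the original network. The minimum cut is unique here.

augment #1: 6→3→1 push 8
augment #2: 6→4→1 push 5
augment #3: 6→0→4→1 push 1
augment #4: 6→5→2→1 push 5
augment #5: 6→7→2→1 push 3
max flow = 22; residual-reachable set from 6 gives S-side
cut edges (S→T): {(6,0), (6,3), (6,4), (6,5), (7,2)} total cap 22

Min-cut arcs: {(6,0), (6,3), (6,4), (6,5), (7,2)} (total capacity 22)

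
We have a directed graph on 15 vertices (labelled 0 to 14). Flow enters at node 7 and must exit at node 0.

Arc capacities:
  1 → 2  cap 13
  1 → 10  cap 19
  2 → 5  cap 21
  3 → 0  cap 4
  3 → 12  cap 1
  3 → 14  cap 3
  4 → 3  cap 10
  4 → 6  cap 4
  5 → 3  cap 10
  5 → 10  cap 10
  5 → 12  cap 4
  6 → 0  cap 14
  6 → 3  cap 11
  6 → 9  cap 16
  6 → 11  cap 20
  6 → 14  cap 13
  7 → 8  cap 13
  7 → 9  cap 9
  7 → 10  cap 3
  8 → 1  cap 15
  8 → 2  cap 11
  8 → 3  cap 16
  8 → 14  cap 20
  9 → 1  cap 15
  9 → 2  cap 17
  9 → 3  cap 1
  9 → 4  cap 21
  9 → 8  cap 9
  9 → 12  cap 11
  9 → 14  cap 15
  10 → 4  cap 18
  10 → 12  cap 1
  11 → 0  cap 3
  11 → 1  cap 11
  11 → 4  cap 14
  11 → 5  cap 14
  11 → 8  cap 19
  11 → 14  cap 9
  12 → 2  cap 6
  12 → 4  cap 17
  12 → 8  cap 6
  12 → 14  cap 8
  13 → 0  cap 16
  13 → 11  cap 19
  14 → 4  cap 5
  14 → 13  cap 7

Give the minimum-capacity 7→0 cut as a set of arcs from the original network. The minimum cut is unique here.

Min-cut arcs: {(3,0), (4,6), (14,13)} (total capacity 15)

augment #1: 7→8→3→0 push 4
augment #2: 7→8→14→13→0 push 7
augment #3: 7→9→4→6→0 push 4
max flow = 15; residual-reachable set from 7 gives S-side
cut edges (S→T): {(3,0), (4,6), (14,13)} total cap 15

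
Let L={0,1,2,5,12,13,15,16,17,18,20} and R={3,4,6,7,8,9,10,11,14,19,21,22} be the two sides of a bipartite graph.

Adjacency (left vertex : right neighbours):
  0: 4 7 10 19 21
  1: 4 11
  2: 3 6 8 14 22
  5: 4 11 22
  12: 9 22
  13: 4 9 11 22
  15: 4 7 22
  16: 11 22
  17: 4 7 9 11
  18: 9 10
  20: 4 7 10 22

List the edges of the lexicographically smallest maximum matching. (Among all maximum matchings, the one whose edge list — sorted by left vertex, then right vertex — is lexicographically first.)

Lex-smallest maximum matching: {(0,19), (1,4), (2,3), (5,11), (12,9), (13,22), (15,7), (18,10)}

|M| = 8 (so the lex-smallest maximum matching has 8 edges)
process left vertices in ascending order; for each, take the smallest-labelled available neighbour that still permits 8 edges overall, or leave it unmatched if none does
lex-smallest matching: {0-19, 1-4, 2-3, 5-11, 12-9, 13-22, 15-7, 18-10}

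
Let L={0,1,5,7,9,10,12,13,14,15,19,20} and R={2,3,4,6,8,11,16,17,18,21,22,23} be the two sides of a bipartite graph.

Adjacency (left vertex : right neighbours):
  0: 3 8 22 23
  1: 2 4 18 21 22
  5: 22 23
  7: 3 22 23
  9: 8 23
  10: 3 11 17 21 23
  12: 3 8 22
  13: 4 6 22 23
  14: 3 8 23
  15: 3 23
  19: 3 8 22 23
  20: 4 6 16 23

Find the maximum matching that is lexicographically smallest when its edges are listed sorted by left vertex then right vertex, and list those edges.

Lex-smallest maximum matching: {(0,3), (1,2), (5,22), (7,23), (9,8), (10,11), (13,4), (20,6)}

|M| = 8 (so the lex-smallest maximum matching has 8 edges)
process left vertices in ascending order; for each, take the smallest-labelled available neighbour that still permits 8 edges overall, or leave it unmatched if none does
lex-smallest matching: {0-3, 1-2, 5-22, 7-23, 9-8, 10-11, 13-4, 20-6}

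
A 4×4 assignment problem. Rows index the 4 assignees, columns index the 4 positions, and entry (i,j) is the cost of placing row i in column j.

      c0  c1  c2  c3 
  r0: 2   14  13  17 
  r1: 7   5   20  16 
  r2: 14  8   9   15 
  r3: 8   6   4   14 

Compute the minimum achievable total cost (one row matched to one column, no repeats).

optimal assignment: row0→col0 (cost 2), row1→col1 (cost 5), row2→col3 (cost 15), row3→col2 (cost 4)
total = 2 + 5 + 15 + 4 = 26

Minimum assignment cost: 26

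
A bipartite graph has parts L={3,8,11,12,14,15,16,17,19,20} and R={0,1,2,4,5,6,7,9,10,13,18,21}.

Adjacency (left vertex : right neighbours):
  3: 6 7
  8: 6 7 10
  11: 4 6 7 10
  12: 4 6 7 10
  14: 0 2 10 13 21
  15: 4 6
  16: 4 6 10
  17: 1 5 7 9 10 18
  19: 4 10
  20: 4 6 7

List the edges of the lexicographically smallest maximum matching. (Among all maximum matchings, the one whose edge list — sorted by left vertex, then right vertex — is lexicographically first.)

|M| = 6 (so the lex-smallest maximum matching has 6 edges)
process left vertices in ascending order; for each, take the smallest-labelled available neighbour that still permits 6 edges overall, or leave it unmatched if none does
lex-smallest matching: {3-6, 8-7, 11-4, 12-10, 14-0, 17-1}

Lex-smallest maximum matching: {(3,6), (8,7), (11,4), (12,10), (14,0), (17,1)}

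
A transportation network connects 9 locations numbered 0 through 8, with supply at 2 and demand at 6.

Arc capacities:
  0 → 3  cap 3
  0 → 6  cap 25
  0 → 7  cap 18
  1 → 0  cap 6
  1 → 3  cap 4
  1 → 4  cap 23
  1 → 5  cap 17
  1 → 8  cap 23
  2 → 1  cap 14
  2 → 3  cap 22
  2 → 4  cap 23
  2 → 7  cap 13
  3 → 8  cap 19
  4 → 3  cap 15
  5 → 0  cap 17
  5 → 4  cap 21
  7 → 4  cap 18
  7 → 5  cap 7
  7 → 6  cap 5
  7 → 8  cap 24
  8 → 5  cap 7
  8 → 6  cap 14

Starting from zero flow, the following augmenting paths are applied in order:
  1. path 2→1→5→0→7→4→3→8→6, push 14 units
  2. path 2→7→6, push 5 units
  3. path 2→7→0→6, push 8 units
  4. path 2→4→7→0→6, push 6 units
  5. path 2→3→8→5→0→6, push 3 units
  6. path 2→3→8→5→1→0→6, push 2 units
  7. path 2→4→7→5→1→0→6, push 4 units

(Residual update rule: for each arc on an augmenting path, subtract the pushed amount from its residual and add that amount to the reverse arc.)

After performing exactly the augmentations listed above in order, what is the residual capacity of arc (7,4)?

after path 1 (2→1→5→0→7→4→3→8→6, push 14): res(7,4)=4
after path 2 (2→7→6, push 5): res(7,4)=4
after path 3 (2→7→0→6, push 8): res(7,4)=4
after path 4 (2→4→7→0→6, push 6): res(7,4)=10
after path 5 (2→3→8→5→0→6, push 3): res(7,4)=10
after path 6 (2→3→8→5→1→0→6, push 2): res(7,4)=10
after path 7 (2→4→7→5→1→0→6, push 4): res(7,4)=14

Residual capacity of (7,4): 14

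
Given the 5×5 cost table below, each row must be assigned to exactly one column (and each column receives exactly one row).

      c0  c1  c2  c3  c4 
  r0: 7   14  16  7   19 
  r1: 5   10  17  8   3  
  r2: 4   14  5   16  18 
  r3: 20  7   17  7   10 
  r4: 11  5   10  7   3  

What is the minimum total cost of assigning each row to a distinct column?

Minimum assignment cost: 27

one of 2 optimal assignments: row0→col0 (cost 7), row1→col4 (cost 3), row2→col2 (cost 5), row3→col3 (cost 7), row4→col1 (cost 5)
total = 7 + 3 + 5 + 7 + 5 = 27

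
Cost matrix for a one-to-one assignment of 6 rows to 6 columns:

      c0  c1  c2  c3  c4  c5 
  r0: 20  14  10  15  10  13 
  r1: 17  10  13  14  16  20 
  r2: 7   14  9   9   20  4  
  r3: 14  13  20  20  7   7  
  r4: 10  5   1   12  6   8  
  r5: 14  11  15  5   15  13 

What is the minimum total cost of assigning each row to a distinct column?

optimal assignment: row0→col4 (cost 10), row1→col1 (cost 10), row2→col0 (cost 7), row3→col5 (cost 7), row4→col2 (cost 1), row5→col3 (cost 5)
total = 10 + 10 + 7 + 7 + 1 + 5 = 40

Minimum assignment cost: 40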